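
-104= -104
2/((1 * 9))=2/9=0.22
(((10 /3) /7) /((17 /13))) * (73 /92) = 4745 /16422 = 0.29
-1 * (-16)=16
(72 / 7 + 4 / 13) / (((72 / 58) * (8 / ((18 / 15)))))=6989 / 5460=1.28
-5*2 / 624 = -5 / 312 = -0.02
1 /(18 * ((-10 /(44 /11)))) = -1 /45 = -0.02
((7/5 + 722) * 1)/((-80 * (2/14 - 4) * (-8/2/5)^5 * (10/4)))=-632975/221184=-2.86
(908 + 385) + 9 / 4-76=4877 / 4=1219.25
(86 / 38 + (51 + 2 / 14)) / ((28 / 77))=146.87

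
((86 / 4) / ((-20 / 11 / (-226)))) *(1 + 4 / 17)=1122429 / 340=3301.26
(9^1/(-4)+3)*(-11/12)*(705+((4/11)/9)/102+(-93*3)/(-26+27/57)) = -438286261/890460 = -492.20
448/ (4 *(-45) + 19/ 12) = -5376/ 2141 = -2.51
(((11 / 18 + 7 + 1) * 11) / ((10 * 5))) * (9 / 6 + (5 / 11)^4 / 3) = 4123589 / 1437480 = 2.87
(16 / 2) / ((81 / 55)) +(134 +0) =11294 / 81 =139.43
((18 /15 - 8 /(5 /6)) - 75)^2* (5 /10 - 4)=-1217223 /50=-24344.46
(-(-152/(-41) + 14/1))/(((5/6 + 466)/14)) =-60984/114841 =-0.53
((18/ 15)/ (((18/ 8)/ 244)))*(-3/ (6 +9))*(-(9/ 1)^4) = 4269024/ 25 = 170760.96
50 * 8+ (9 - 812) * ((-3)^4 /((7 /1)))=-62243 /7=-8891.86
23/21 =1.10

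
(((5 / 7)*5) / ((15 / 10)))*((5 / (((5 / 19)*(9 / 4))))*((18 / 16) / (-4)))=-475 / 84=-5.65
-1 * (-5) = 5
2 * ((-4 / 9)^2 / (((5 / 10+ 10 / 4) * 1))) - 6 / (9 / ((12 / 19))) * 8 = -14944 / 4617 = -3.24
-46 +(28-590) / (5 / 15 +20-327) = -20317 / 460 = -44.17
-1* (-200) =200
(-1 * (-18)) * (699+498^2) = 4476654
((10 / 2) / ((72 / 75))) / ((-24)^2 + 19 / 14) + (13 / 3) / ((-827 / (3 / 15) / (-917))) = 389047897 / 401078460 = 0.97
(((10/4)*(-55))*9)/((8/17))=-2629.69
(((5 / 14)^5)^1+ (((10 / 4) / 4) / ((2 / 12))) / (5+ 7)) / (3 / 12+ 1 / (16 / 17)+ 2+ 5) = 0.04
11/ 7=1.57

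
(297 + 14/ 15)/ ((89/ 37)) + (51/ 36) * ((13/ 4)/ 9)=23909177/ 192240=124.37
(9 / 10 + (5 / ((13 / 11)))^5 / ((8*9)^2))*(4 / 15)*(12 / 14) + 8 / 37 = 0.48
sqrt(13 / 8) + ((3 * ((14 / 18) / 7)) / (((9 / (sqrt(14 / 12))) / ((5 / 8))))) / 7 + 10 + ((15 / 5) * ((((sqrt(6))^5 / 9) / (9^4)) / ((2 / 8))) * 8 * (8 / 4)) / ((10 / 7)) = 5 * sqrt(42) / 9072 + 896 * sqrt(6) / 10935 + sqrt(26) / 4 + 10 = 11.48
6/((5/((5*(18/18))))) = 6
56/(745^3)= 56/413493625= 0.00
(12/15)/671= 4/3355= 0.00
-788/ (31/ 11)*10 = -2796.13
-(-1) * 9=9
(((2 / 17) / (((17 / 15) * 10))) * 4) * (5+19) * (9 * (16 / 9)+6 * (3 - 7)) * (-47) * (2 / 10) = 108288 / 1445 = 74.94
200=200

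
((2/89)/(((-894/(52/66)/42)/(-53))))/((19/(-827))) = -15954484/8314647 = -1.92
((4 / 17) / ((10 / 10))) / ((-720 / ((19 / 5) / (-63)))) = 19 / 963900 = 0.00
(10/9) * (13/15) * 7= 182/27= 6.74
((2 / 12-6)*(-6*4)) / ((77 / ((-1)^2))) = 20 / 11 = 1.82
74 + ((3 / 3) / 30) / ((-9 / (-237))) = 6739 / 90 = 74.88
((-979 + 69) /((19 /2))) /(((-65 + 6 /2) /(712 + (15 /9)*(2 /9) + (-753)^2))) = 449964970 /513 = 877124.70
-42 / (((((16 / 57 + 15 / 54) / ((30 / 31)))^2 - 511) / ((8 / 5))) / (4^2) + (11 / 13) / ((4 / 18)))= 2.60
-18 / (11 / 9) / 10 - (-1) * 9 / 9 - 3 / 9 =-133 / 165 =-0.81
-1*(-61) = 61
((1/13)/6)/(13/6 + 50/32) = 8/2327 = 0.00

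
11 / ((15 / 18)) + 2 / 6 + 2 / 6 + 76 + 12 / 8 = 2741 / 30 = 91.37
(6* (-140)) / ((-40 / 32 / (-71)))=-47712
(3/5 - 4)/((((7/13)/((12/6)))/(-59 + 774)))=-63206/7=-9029.43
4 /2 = 2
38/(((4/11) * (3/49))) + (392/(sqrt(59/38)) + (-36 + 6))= 392 * sqrt(2242)/59 + 10061/6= 1991.43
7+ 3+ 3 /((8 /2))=43 /4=10.75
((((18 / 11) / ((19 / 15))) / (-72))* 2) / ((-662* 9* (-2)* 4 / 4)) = -5 / 1660296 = -0.00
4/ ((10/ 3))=1.20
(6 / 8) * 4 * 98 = 294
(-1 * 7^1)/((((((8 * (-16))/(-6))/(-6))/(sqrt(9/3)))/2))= 63 * sqrt(3)/16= 6.82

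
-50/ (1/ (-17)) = 850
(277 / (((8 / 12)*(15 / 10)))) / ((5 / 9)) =2493 / 5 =498.60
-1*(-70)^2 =-4900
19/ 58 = 0.33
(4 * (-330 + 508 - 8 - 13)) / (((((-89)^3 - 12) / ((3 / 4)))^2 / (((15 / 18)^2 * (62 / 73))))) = 121675 / 290246954850824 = 0.00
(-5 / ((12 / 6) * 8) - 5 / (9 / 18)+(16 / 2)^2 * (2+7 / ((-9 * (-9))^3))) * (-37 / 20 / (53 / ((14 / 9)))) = -259184037889 / 40559577120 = -6.39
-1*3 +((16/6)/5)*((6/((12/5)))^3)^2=3053/24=127.21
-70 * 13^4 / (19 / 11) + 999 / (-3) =-21998297 / 19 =-1157805.11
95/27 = 3.52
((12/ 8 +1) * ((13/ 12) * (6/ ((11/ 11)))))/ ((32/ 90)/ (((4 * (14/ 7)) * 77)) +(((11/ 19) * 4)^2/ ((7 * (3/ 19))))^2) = 14593425/ 21143624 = 0.69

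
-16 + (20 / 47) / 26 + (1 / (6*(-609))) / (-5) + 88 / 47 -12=-291478969 / 11162970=-26.11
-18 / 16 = -1.12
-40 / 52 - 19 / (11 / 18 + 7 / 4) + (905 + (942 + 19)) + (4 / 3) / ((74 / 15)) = 75942006 / 40885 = 1857.45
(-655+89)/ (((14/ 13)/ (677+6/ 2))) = -2501720/ 7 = -357388.57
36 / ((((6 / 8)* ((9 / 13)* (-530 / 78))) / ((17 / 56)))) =-5746 / 1855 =-3.10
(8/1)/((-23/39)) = -312/23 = -13.57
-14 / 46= -7 / 23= -0.30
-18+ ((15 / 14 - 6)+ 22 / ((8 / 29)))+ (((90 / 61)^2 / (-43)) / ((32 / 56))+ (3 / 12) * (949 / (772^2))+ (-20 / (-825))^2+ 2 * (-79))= -7361275368969406079 / 72692339467809600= -101.27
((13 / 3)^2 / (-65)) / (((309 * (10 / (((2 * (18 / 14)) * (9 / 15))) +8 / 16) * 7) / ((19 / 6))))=-19 / 313635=-0.00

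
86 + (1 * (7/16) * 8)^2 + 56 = 617/4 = 154.25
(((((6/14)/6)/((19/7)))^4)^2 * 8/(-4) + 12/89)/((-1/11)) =-286954281139757/193476750163072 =-1.48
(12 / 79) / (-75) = -4 / 1975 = -0.00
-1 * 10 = -10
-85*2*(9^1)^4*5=-5576850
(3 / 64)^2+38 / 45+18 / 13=5346449 / 2396160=2.23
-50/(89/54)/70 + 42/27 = 6292/5607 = 1.12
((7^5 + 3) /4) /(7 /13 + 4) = 109265 /118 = 925.97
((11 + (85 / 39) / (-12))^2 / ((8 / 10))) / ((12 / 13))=128169845 / 808704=158.49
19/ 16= 1.19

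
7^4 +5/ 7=16812/ 7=2401.71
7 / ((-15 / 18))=-8.40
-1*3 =-3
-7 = -7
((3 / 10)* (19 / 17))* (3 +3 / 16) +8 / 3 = 1793 / 480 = 3.74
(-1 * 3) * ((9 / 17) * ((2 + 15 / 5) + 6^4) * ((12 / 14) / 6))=-35127 / 119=-295.18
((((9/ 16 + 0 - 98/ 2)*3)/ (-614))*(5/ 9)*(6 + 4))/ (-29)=-19375/ 427344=-0.05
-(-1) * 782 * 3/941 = 2346/941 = 2.49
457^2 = 208849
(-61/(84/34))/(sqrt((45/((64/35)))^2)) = -33184/33075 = -1.00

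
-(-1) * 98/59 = 1.66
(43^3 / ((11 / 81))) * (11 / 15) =2146689 / 5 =429337.80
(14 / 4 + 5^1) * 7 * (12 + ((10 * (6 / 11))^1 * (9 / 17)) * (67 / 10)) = 20517 / 11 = 1865.18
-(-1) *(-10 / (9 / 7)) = -7.78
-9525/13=-732.69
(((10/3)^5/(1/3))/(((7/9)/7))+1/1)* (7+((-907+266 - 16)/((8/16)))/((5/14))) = -1836265249/45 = -40805894.42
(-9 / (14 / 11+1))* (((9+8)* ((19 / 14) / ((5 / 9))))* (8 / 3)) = -383724 / 875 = -438.54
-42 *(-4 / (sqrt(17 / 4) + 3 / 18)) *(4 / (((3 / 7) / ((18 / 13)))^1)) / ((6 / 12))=-42336 / 247 + 127008 *sqrt(17) / 247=1948.71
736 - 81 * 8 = 88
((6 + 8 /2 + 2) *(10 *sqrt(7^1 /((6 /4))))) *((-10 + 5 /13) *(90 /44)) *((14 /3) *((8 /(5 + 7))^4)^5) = -183500800000 *sqrt(42) /166203389781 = -7.16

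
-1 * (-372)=372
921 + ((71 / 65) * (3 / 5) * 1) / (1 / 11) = 301668 / 325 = 928.21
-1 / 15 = -0.07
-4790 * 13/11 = -62270/11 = -5660.91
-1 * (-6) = 6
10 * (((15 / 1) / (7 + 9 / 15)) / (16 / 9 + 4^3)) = 3375 / 11248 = 0.30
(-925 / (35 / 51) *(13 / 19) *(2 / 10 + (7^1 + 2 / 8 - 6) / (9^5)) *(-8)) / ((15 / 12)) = 15452632936 / 13089195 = 1180.56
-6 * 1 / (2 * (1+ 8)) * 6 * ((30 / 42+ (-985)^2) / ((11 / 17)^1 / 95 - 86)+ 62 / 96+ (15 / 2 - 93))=58938095641 / 2592408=22734.88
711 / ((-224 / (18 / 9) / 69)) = -49059 / 112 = -438.03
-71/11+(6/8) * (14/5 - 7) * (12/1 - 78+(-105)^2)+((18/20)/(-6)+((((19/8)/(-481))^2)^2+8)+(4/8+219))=-82723039456283809861/2411753617534976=-34299.95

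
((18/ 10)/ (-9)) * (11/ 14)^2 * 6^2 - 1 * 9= -3294/ 245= -13.44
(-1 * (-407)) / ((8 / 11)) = 4477 / 8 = 559.62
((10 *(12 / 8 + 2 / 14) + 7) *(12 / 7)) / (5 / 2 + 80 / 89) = 350304 / 29645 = 11.82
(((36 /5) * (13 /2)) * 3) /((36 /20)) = 78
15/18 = 0.83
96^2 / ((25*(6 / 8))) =12288 / 25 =491.52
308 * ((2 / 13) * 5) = 3080 / 13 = 236.92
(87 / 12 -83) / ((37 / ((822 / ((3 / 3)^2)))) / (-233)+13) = -29016189 / 4979602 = -5.83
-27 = -27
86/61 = 1.41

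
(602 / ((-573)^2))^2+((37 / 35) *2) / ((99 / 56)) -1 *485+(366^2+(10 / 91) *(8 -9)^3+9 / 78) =144026825674448140661 / 1079077321732410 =133472.20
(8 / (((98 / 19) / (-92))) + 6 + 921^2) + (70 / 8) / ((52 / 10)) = 848105.99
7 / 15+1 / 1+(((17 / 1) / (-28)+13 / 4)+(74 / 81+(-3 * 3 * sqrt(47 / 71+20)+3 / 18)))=14713 / 2835 - 27 * sqrt(11573) / 71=-35.72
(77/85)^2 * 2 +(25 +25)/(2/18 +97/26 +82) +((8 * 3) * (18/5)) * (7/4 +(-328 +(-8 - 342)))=-8479249655954/145128575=-58425.78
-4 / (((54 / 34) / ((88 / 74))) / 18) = -5984 / 111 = -53.91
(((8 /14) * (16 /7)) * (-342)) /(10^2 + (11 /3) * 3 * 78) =-10944 /23471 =-0.47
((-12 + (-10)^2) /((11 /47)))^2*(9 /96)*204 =2703816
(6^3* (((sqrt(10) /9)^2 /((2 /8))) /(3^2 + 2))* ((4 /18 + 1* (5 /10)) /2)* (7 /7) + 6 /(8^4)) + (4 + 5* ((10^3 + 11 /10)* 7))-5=21313900411 /608256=35041.00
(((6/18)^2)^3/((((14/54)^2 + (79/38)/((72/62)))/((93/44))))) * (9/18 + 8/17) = 5301/3498889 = 0.00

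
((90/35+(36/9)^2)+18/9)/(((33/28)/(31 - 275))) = -46848/11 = -4258.91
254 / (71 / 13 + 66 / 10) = 8255 / 392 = 21.06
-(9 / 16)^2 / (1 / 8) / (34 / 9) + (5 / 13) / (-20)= -9749 / 14144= -0.69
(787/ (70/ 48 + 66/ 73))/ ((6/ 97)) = 22290988/ 4139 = 5385.60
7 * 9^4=45927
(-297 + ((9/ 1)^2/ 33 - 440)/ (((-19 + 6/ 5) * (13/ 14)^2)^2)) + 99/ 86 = -63713666103713/ 214015170226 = -297.71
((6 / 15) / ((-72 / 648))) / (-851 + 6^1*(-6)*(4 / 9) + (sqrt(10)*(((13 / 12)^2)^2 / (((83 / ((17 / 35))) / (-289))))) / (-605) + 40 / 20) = 1840980420715468032*sqrt(10) / 99376845289415965702042751 + 413591494928070057984000 / 99376845289415965702042751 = 0.00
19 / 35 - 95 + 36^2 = 42054 / 35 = 1201.54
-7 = -7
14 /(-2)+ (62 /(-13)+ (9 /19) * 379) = 41436 /247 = 167.76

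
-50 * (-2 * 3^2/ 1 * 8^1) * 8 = 57600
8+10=18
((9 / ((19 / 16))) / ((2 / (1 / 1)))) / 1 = 72 / 19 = 3.79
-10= -10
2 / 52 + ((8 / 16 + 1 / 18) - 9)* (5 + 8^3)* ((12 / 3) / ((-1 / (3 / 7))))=7484.23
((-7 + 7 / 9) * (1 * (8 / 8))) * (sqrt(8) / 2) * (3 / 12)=-14 * sqrt(2) / 9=-2.20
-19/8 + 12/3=13/8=1.62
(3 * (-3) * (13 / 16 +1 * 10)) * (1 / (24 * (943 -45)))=-519 / 114944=-0.00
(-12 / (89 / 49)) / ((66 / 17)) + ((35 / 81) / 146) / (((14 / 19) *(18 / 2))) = -1.70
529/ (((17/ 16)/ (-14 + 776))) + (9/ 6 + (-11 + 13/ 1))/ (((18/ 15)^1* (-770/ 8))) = 212835727/ 561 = 379386.32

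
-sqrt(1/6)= -sqrt(6)/6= -0.41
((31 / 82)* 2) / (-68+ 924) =31 / 35096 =0.00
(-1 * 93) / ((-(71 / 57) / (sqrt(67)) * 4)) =5301 * sqrt(67) / 284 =152.78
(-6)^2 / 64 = 9 / 16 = 0.56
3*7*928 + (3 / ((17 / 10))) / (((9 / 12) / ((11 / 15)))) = 993976 / 51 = 19489.73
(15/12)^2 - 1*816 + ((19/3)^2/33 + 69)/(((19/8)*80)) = -367502833/451440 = -814.07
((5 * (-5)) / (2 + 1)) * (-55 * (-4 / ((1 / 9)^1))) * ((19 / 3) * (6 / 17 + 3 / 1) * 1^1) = -5956500 / 17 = -350382.35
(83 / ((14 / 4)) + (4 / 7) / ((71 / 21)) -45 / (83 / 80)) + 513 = 20357773 / 41251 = 493.51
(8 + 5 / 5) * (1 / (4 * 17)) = 9 / 68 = 0.13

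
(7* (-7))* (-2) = 98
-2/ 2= -1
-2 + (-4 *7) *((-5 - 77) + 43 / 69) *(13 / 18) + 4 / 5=5105924 / 3105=1644.42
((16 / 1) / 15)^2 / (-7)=-256 / 1575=-0.16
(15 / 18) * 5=25 / 6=4.17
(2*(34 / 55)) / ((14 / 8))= 272 / 385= 0.71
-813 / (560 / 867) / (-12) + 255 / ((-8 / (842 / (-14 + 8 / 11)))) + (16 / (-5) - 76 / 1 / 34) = 5897580189 / 2779840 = 2121.55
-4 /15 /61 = -4 /915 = -0.00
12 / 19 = 0.63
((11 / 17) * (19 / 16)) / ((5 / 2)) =0.31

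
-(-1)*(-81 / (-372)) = 0.22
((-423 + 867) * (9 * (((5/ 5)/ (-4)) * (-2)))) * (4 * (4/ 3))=10656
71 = 71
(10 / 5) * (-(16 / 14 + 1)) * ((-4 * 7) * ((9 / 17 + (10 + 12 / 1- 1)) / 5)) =8784 / 17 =516.71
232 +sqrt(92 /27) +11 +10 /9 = 2 * sqrt(69) /9 +2197 /9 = 245.96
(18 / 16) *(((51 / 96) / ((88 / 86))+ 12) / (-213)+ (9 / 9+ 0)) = 846831 / 799744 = 1.06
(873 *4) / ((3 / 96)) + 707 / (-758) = 84701245 / 758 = 111743.07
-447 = -447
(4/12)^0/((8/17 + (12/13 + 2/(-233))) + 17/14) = 720902/1873889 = 0.38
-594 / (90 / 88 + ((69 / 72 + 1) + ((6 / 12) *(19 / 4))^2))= -1254528 / 18209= -68.90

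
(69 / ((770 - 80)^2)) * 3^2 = 3 / 2300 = 0.00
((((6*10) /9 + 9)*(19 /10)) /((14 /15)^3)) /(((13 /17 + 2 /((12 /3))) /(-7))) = -3415725 /16856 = -202.64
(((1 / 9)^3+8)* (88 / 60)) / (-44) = -5833 / 21870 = -0.27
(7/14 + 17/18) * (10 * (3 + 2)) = 650/9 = 72.22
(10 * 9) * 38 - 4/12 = 10259/3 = 3419.67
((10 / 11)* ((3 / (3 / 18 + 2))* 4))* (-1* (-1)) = 5.03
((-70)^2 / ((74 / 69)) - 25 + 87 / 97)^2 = 266059943086336 / 12880921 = 20655350.89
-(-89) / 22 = 89 / 22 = 4.05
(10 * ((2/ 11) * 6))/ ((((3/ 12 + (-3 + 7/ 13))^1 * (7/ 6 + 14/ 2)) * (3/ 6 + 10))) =-0.06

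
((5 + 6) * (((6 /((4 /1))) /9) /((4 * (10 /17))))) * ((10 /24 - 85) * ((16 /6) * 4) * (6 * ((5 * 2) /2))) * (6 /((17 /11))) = -245630 /3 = -81876.67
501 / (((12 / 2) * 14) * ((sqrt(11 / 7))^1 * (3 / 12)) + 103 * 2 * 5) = 516030 / 1060207 - 1503 * sqrt(77) / 1060207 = 0.47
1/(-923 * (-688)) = 1/635024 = 0.00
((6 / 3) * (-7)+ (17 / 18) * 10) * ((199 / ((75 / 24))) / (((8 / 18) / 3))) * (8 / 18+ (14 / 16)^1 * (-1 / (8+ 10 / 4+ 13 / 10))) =-12834107 / 17700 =-725.09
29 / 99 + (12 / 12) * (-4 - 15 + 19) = 29 / 99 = 0.29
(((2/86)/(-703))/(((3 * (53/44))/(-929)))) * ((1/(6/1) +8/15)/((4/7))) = 500731/48064110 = 0.01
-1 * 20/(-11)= 20/11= 1.82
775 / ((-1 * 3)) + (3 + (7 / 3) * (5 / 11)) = -2797 / 11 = -254.27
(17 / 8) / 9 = 17 / 72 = 0.24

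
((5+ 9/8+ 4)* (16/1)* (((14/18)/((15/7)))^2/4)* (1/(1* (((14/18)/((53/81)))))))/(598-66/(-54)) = 18179/2426850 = 0.01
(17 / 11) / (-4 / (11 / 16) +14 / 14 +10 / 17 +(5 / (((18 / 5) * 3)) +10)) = 15606 / 62941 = 0.25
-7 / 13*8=-4.31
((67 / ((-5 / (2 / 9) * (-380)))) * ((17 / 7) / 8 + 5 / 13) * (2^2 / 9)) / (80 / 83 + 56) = 928687 / 22071722400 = 0.00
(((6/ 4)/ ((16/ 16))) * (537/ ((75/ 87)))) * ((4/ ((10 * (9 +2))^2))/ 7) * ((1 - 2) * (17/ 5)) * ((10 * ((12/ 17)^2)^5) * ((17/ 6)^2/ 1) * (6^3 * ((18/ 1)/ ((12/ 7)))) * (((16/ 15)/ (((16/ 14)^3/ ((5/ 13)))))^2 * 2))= -664697855932250112/ 5244384702610625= -126.74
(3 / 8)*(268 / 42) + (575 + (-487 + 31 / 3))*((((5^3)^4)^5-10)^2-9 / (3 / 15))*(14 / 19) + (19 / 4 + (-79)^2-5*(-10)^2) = 7249822225551430795813583635433626143090525363020989087677511027626072367032368979159103 / 133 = 54509941545499479667771310000000000000000000000000000000000000000000000000000000000000.00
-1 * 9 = -9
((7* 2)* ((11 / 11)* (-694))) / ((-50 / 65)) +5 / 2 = 126333 / 10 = 12633.30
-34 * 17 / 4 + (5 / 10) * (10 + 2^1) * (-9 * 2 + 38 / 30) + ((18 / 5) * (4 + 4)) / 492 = -244.84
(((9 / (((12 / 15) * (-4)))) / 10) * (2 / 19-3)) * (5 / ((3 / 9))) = 7425 / 608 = 12.21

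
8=8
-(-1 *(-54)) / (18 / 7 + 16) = -189 / 65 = -2.91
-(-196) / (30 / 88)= 8624 / 15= 574.93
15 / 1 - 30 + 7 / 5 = -68 / 5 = -13.60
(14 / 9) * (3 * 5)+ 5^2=48.33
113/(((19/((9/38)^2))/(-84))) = -192213/6859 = -28.02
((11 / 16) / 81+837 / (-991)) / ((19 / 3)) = -1073851 / 8134128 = -0.13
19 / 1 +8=27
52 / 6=26 / 3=8.67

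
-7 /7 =-1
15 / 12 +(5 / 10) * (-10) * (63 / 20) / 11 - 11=-123 / 11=-11.18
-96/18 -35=-121/3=-40.33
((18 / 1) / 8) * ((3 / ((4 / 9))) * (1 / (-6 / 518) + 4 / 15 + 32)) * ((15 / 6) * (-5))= 328455 / 32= 10264.22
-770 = -770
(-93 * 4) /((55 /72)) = -26784 /55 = -486.98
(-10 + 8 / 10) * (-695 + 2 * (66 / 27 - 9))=293158 / 45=6514.62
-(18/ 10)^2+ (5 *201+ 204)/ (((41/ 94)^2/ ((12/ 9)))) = 355954639/ 42025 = 8470.07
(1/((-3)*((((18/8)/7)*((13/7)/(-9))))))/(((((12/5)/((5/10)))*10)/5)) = 245/468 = 0.52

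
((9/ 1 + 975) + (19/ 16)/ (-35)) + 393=771101/ 560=1376.97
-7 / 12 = -0.58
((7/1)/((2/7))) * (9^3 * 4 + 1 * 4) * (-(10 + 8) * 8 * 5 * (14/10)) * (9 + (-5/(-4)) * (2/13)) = -8617422240/13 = -662878633.85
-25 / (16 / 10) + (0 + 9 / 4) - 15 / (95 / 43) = -3065 / 152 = -20.16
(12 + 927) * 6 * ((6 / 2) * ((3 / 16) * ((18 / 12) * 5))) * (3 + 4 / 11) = 14070915 / 176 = 79948.38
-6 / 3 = -2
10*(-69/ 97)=-690/ 97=-7.11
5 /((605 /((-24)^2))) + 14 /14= 697 /121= 5.76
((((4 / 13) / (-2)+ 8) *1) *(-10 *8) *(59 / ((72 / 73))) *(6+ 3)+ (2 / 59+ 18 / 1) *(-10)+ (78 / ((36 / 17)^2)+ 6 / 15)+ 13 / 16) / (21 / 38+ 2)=-10642464448903 / 80350920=-132449.81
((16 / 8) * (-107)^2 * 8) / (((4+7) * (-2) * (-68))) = 22898 / 187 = 122.45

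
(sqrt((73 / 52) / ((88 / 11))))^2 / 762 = 73 / 316992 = 0.00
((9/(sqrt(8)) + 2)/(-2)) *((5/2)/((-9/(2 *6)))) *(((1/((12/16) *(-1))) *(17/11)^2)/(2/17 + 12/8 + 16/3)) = -147390 *sqrt(2)/85789 - 393040/257367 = -3.96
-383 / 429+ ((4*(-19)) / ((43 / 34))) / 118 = -1525939 / 1088373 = -1.40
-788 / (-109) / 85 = 788 / 9265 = 0.09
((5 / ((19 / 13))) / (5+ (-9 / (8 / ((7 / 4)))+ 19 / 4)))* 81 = 56160 / 1577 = 35.61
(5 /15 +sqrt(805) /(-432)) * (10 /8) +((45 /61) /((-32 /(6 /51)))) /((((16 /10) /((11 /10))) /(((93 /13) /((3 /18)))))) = 1742645 /5176704 - 5 * sqrt(805) /1728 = 0.25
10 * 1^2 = 10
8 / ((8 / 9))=9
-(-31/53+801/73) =-10.39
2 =2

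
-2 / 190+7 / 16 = 0.43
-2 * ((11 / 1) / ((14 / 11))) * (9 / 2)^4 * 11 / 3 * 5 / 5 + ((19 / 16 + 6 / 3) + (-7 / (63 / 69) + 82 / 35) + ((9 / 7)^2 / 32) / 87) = -17728819459 / 682080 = -25992.29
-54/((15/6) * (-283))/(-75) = -36/35375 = -0.00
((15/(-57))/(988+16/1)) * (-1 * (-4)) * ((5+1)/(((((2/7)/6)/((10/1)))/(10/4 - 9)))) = 40950/4769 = 8.59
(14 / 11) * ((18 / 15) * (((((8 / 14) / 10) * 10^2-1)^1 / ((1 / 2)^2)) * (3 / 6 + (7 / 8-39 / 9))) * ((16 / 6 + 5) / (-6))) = 1633 / 15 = 108.87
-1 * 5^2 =-25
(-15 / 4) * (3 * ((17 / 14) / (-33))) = 255 / 616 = 0.41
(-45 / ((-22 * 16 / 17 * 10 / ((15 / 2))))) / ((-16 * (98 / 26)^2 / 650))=-126052875 / 27044864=-4.66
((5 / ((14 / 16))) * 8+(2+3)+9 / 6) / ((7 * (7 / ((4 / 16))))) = 731 / 2744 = 0.27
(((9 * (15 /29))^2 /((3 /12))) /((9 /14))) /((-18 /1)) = -6300 /841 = -7.49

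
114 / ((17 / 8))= 912 / 17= 53.65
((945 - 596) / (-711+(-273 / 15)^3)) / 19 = -43625 / 16006474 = -0.00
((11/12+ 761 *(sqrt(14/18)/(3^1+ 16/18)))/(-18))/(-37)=0.26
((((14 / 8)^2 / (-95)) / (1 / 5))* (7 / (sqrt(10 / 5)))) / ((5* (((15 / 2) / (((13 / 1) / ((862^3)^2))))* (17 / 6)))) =-4459* sqrt(2) / 26501845203209525286400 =-0.00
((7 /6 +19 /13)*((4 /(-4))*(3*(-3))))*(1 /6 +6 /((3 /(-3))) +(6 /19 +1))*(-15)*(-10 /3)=-2639375 /494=-5342.86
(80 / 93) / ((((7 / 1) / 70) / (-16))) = -12800 / 93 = -137.63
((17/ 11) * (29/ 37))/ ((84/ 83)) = 40919/ 34188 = 1.20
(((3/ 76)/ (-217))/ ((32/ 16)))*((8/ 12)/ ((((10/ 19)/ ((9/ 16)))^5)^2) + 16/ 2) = -153319101522317971362201/ 181331457652817920000000000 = -0.00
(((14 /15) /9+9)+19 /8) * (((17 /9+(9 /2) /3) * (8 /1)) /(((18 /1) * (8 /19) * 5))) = 14368123 /1749600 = 8.21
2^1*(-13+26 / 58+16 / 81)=-58040 / 2349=-24.71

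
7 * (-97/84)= -97/12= -8.08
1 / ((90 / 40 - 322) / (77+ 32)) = -436 / 1279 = -0.34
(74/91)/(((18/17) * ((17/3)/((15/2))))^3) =4625/2912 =1.59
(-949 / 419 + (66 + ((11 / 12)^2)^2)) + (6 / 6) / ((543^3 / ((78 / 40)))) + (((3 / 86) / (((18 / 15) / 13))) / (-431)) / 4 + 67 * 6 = 2226830266207541304431 / 4774088459667029760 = 466.44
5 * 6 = 30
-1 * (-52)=52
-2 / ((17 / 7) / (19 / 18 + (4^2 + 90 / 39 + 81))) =-164395 / 1989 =-82.65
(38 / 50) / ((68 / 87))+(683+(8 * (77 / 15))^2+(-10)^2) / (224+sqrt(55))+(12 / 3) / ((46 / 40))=273155598707 / 17637579900-555631 * sqrt(55) / 11277225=15.12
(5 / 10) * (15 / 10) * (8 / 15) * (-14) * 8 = -224 / 5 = -44.80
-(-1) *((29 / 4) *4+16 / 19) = 567 / 19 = 29.84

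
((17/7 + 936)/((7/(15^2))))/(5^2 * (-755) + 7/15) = -22170375/13872782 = -1.60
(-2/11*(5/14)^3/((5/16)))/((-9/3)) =100/11319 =0.01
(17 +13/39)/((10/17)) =442/15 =29.47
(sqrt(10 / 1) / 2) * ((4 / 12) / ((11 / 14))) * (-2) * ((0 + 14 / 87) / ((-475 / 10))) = 392 * sqrt(10) / 272745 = 0.00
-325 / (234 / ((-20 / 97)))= 250 / 873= 0.29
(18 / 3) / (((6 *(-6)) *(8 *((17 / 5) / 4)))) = -5 / 204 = -0.02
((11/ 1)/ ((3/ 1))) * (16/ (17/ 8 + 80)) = 1408/ 1971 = 0.71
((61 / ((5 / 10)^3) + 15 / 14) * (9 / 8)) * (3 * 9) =1663821 / 112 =14855.54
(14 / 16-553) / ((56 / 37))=-23347 / 64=-364.80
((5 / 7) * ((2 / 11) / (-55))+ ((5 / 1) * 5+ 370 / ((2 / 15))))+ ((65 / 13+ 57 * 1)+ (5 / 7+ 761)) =3069284 / 847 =3623.71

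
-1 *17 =-17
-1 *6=-6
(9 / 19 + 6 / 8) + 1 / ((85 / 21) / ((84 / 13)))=236829 / 83980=2.82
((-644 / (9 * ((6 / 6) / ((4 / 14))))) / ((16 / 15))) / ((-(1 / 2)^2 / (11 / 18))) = 1265 / 27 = 46.85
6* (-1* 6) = -36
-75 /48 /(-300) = 1 /192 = 0.01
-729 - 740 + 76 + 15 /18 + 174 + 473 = -4471 /6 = -745.17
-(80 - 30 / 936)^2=-155625625 / 24336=-6394.87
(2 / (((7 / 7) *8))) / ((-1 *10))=-1 / 40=-0.02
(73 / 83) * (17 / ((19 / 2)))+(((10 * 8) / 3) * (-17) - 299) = -3551843 / 4731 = -750.76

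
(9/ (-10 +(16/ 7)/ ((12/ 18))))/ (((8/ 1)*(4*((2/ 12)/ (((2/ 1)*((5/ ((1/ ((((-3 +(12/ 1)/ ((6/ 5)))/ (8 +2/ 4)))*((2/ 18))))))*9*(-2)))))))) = 6615/ 1564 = 4.23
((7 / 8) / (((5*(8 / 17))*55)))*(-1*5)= -119 / 3520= -0.03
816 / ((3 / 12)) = 3264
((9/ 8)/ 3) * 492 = 369/ 2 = 184.50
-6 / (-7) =6 / 7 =0.86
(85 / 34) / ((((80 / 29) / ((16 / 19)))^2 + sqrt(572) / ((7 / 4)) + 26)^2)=9224154815684442445 / 3245827624528150929698 - 252100708507630920*sqrt(143) / 1622913812264075464849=0.00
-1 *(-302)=302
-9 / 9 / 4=-1 / 4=-0.25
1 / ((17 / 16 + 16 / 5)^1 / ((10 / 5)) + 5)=160 / 1141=0.14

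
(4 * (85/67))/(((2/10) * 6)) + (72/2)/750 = 107456/25125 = 4.28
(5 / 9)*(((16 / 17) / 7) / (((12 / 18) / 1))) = 40 / 357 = 0.11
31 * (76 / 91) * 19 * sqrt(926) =44764 * sqrt(926) / 91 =14969.01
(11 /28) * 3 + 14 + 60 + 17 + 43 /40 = 26111 /280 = 93.25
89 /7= 12.71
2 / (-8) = -0.25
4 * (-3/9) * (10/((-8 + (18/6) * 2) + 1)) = 40/3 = 13.33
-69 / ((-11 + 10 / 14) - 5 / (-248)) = 119784 / 17821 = 6.72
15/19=0.79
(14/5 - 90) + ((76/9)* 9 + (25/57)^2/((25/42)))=-10.88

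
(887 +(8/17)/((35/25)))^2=11149881649/14161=787365.42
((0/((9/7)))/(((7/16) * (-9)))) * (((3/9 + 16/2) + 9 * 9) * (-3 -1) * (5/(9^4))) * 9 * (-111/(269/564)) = 0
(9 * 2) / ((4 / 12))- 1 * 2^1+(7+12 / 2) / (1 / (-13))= -117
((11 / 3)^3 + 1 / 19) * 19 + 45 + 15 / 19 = 504494 / 513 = 983.42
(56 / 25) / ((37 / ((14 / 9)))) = 784 / 8325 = 0.09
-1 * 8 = -8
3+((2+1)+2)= 8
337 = 337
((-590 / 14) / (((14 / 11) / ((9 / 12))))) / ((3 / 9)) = -29205 / 392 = -74.50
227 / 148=1.53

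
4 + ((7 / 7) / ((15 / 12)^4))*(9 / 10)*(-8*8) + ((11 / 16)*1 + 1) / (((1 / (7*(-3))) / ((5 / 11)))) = -19635503 / 550000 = -35.70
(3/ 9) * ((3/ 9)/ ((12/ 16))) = 4/ 27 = 0.15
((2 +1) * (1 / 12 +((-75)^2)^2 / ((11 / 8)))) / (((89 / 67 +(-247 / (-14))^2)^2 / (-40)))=-5238151272969436640 / 185365519594299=-28258.50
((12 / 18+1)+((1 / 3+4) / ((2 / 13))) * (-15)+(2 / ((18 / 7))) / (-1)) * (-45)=37945 / 2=18972.50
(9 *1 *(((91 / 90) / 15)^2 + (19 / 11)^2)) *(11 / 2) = 658924501 / 4455000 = 147.91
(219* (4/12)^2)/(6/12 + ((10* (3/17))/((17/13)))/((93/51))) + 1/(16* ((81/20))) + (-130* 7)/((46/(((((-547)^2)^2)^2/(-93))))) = 1704901224767161074709.33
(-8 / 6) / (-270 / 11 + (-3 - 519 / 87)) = 0.04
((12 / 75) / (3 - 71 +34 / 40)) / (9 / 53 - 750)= 848 / 266860815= 0.00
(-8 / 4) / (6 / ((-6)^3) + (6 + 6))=-72 / 431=-0.17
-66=-66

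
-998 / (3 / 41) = -13639.33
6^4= 1296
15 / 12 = 5 / 4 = 1.25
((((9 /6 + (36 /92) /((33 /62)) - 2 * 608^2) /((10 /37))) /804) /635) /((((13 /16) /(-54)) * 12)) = 29.68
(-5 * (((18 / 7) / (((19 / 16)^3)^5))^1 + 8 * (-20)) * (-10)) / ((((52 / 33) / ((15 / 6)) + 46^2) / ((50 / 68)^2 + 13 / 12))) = -966981304494870095419648000 / 157732046470542423199794691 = -6.13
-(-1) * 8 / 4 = 2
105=105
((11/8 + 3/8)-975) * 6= -11679/2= -5839.50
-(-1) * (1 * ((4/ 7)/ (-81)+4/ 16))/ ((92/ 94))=25897/ 104328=0.25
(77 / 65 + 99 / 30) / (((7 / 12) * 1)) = 3498 / 455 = 7.69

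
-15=-15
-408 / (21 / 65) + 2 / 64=-282873 / 224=-1262.83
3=3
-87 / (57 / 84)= -2436 / 19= -128.21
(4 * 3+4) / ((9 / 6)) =32 / 3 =10.67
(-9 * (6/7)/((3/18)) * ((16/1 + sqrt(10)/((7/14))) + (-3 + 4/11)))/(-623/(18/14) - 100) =5832 * sqrt(10)/36827 + 61236/57871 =1.56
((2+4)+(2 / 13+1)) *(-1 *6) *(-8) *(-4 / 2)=-8928 / 13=-686.77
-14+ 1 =-13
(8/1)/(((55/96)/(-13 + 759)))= 572928/55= 10416.87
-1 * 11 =-11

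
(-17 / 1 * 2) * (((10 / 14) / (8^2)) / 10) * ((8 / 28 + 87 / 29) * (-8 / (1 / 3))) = 1173 / 392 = 2.99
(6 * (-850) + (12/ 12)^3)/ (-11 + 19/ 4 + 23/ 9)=183564/ 133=1380.18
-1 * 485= -485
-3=-3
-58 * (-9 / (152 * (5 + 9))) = 261 / 1064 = 0.25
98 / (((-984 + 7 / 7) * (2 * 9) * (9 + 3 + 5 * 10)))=-49 / 548514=-0.00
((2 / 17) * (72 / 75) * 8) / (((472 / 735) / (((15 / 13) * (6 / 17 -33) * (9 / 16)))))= -6608385 / 221663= -29.81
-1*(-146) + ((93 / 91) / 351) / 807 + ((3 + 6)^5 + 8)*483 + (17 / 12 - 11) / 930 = 60781750685948609 / 2130847992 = 28524676.99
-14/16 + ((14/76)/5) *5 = -105/152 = -0.69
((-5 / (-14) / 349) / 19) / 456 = 5 / 42332304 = 0.00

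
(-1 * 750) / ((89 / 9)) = -6750 / 89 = -75.84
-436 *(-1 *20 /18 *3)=1453.33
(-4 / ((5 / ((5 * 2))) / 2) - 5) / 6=-7 / 2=-3.50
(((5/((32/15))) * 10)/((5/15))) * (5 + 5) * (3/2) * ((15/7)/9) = 28125/112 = 251.12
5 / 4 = 1.25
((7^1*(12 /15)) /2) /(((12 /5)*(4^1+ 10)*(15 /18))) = 1 /10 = 0.10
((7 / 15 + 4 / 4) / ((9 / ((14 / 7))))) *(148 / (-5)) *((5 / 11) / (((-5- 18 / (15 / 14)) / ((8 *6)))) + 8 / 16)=355496 / 73575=4.83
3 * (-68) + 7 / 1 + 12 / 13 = -2549 / 13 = -196.08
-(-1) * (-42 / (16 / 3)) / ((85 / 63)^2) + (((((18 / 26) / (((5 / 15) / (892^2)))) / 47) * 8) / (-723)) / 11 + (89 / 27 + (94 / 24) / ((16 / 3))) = -721200547619947 / 20222392132800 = -35.66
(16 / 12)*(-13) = -52 / 3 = -17.33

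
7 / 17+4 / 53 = 439 / 901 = 0.49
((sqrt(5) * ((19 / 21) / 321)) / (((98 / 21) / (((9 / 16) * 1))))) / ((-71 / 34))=-969 * sqrt(5) / 5956048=-0.00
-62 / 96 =-31 / 48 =-0.65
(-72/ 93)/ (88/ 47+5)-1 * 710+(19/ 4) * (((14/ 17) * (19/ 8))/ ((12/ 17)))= -1339885885/ 1922496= -696.95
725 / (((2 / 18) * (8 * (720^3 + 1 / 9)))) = 58725 / 26873856008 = 0.00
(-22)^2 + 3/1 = 487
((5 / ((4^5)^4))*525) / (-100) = -105 / 4398046511104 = -0.00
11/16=0.69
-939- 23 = -962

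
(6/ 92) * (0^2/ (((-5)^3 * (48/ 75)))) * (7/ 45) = 0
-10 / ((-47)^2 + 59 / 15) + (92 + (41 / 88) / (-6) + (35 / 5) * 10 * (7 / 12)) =387775705 / 2921072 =132.75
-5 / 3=-1.67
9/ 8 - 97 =-95.88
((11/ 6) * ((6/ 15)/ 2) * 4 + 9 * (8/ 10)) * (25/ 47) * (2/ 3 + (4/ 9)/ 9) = 37700/ 11421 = 3.30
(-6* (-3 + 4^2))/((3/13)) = -338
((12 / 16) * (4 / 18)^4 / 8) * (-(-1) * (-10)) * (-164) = 820 / 2187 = 0.37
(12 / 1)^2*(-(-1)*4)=576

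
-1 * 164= -164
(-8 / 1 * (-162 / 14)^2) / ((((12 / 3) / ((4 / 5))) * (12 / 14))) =-8748 / 35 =-249.94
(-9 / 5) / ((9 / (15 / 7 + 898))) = -6301 / 35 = -180.03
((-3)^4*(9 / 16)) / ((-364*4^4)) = -729 / 1490944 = -0.00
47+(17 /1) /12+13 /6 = 50.58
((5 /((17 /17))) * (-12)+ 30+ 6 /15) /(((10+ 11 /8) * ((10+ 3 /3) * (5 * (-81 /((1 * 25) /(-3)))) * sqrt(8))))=-0.00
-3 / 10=-0.30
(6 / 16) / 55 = 3 / 440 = 0.01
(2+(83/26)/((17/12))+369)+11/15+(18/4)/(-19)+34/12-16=22711334/62985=360.58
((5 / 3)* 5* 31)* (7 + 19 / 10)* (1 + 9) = 68975 / 3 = 22991.67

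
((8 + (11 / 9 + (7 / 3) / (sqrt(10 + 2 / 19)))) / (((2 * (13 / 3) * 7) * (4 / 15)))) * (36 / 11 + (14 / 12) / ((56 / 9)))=3045 * sqrt(57) / 146432 + 36105 / 18304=2.13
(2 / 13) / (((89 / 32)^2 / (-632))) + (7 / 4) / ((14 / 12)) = -11.07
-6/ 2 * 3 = -9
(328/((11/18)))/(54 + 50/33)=2214/229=9.67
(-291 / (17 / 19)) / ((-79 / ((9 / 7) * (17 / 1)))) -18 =39807 / 553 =71.98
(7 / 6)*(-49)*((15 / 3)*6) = -1715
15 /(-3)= -5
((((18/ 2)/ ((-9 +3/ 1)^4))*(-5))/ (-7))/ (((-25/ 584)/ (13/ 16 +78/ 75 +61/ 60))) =-251339/ 756000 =-0.33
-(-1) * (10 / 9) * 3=10 / 3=3.33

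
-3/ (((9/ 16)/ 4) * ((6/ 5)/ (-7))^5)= 105043750/ 729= 144092.94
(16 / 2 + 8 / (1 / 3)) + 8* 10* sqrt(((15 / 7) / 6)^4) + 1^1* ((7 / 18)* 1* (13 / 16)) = 600043 / 14112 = 42.52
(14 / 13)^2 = 196 / 169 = 1.16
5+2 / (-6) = 14 / 3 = 4.67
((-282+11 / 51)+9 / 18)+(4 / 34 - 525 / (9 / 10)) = -1729 / 2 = -864.50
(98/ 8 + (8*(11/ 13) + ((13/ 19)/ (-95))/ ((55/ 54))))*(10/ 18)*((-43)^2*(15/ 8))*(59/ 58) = 10706896667861/ 287436864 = 37249.56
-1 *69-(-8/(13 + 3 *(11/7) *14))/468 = -637765/9243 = -69.00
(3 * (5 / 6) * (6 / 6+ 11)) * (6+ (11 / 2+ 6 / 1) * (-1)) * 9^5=-9743085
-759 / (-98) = 7.74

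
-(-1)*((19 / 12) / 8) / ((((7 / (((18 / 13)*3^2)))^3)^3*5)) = 15209589710095910928 / 2139649000648942055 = 7.11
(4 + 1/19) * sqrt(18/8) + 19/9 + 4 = 4169/342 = 12.19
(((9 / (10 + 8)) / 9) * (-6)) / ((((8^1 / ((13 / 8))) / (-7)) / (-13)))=-6.16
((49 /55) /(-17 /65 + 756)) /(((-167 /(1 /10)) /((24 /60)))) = -637 /2255973775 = -0.00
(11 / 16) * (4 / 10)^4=11 / 625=0.02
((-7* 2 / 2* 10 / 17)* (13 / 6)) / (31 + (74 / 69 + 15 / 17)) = -10465 / 38656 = -0.27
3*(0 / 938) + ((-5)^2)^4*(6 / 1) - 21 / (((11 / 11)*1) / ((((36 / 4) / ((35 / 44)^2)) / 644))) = 2343749.54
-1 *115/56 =-115/56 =-2.05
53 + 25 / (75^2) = 11926 / 225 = 53.00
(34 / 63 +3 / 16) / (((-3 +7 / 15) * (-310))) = 733 / 791616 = 0.00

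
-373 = -373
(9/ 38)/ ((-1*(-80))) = 9/ 3040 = 0.00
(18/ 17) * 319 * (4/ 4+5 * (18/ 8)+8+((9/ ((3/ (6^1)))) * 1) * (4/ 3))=508167/ 34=14946.09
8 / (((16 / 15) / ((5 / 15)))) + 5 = 15 / 2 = 7.50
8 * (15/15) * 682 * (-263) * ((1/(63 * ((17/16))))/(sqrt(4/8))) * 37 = -849477376 * sqrt(2)/1071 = -1121701.61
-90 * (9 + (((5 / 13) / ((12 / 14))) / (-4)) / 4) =-167955 / 208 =-807.48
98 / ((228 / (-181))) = -8869 / 114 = -77.80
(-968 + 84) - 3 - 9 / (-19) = -16844 / 19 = -886.53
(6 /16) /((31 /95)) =285 /248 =1.15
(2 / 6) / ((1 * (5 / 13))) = 13 / 15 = 0.87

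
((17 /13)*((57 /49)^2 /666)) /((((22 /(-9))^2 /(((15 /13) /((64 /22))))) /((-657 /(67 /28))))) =-4898890935 /101164935872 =-0.05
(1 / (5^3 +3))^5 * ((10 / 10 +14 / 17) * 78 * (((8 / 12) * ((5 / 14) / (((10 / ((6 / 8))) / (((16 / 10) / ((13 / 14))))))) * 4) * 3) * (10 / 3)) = 93 / 18253611008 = 0.00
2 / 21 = 0.10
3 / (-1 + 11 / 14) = -14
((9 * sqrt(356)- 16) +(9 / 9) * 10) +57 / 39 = -59 / 13 +18 * sqrt(89) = 165.27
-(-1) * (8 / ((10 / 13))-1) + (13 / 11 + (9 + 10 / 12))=6737 / 330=20.42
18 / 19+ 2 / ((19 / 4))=26 / 19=1.37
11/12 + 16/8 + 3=71/12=5.92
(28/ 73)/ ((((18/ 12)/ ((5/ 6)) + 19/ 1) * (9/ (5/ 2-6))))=-245/ 34164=-0.01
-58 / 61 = -0.95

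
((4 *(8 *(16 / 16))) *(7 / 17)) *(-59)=-13216 / 17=-777.41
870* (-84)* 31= -2265480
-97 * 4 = -388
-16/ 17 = -0.94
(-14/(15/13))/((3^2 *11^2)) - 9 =-147197/16335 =-9.01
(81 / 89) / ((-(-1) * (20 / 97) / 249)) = 1099.10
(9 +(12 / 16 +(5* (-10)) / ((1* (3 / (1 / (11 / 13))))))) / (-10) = 1313 / 1320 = 0.99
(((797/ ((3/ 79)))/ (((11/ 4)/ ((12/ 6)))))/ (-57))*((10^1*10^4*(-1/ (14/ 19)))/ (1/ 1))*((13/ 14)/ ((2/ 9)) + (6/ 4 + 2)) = 1353704500000/ 4851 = 279056792.41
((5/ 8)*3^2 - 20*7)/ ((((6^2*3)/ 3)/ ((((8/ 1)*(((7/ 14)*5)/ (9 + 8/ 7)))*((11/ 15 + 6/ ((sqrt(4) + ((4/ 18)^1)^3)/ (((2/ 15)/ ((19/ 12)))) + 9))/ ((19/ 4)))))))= -1.42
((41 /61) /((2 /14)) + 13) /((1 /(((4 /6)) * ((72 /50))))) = 5184 /305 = 17.00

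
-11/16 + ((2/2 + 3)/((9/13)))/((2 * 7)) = -277/1008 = -0.27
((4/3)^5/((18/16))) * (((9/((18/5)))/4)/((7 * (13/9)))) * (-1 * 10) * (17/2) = -435200/22113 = -19.68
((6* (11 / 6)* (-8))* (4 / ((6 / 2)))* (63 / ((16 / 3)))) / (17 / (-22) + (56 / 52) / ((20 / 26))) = -50820 / 23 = -2209.57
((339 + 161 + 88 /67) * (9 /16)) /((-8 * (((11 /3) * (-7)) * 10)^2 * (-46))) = 680157 /58474169600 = 0.00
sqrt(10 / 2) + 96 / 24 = sqrt(5) + 4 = 6.24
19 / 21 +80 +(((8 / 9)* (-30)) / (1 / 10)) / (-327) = 561173 / 6867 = 81.72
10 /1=10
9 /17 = 0.53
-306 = -306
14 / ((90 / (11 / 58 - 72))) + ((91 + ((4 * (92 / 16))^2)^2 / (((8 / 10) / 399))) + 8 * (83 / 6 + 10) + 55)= 145712149313 / 1044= 139571024.25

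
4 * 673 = 2692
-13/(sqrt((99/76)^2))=-988/99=-9.98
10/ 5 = 2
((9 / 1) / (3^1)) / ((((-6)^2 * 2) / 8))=1 / 3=0.33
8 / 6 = 4 / 3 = 1.33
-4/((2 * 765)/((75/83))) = -10/4233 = -0.00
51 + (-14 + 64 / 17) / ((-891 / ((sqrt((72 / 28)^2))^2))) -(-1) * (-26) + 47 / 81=19042112 / 742203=25.66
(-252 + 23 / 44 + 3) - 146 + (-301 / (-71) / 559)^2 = -14786929497 / 37484876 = -394.48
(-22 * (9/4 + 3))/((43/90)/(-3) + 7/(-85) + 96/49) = -25977105/386299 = -67.25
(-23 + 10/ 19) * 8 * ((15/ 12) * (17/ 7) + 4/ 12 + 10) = -2403.61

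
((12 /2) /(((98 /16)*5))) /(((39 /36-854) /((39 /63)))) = -2496 /17553025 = -0.00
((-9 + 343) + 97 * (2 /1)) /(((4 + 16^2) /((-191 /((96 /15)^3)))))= -157575 /106496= -1.48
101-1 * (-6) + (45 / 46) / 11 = 54187 / 506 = 107.09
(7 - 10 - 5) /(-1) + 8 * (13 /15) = 14.93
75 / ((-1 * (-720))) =5 / 48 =0.10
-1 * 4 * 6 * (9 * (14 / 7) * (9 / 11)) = -3888 / 11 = -353.45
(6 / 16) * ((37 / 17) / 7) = 111 / 952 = 0.12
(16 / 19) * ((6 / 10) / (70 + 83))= 16 / 4845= 0.00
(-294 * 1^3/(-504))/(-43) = -7/516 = -0.01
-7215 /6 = -2405 /2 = -1202.50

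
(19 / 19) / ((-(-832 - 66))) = 1 / 898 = 0.00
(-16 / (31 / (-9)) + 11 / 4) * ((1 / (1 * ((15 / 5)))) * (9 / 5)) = 2751 / 620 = 4.44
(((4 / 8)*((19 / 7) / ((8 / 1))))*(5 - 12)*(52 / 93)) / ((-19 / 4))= 13 / 93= 0.14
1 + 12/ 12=2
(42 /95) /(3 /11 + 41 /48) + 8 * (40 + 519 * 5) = 170224168 /8075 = 21080.39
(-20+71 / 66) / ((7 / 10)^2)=-62450 / 1617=-38.62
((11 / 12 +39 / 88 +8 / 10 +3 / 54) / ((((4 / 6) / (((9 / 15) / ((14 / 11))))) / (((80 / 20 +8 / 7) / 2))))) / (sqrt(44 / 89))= 78957 * sqrt(979) / 431200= 5.73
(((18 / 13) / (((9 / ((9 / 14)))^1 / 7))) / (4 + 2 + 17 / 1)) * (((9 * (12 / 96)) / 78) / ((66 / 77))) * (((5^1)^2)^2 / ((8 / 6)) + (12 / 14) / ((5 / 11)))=593001 / 2487680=0.24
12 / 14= 0.86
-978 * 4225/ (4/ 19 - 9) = 78508950/ 167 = 470113.47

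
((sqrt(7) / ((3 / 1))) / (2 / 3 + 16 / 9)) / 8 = 0.05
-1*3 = -3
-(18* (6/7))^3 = -1259712/343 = -3672.63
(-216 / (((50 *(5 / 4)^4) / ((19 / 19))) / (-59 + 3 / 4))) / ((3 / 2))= 68.71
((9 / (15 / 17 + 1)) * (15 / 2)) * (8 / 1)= 2295 / 8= 286.88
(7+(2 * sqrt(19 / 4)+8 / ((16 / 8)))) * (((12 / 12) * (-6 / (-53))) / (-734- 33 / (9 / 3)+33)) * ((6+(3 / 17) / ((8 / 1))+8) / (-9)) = 1907 * sqrt(19) / 7698144+20977 / 7698144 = 0.00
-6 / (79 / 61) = -366 / 79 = -4.63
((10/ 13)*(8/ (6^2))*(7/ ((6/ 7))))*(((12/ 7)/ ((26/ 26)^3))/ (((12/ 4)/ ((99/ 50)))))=308/ 195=1.58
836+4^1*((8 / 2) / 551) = 460652 / 551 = 836.03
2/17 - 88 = -1494/17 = -87.88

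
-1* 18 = -18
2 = 2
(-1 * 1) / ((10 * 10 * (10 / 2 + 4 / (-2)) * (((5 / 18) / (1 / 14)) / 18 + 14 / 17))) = -459 / 143150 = -0.00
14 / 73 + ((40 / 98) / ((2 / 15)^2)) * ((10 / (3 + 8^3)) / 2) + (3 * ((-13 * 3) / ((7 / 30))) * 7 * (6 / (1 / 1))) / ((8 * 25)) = -386430013 / 3684310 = -104.89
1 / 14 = 0.07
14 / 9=1.56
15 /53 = 0.28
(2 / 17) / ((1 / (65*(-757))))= -98410 / 17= -5788.82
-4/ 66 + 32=1054/ 33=31.94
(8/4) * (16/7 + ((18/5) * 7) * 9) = 458.17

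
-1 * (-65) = 65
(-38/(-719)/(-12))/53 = -19/228642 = -0.00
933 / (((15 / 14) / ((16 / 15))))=69664 / 75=928.85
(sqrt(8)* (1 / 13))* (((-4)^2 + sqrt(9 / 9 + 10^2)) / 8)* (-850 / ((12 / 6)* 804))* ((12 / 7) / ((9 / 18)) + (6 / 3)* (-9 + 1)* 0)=-1.28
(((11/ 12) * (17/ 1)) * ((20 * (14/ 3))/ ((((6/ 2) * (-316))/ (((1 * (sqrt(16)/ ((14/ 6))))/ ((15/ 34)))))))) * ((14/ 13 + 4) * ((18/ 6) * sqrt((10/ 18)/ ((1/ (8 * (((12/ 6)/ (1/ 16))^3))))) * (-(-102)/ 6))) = -2434961408 * sqrt(5)/ 9243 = -589066.24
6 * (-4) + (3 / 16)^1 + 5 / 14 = -2627 / 112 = -23.46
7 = 7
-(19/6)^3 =-6859/216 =-31.75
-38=-38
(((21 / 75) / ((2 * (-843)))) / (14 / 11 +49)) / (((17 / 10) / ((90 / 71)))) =-66 / 26794193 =-0.00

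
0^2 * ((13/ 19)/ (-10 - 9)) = 0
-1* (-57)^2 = -3249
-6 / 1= -6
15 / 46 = 0.33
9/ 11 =0.82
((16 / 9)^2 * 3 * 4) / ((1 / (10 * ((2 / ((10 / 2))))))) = 4096 / 27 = 151.70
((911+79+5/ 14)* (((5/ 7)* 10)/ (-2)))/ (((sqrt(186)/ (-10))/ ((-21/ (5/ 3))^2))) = 1871775* sqrt(186)/ 62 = 411735.61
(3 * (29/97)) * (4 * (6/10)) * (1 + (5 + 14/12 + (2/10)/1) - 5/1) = 12354/2425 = 5.09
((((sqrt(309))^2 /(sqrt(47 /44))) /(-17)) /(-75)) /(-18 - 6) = -103*sqrt(517) /239700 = -0.01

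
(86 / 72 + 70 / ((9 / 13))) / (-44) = -3683 / 1584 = -2.33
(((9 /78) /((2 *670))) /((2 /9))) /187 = 27 /13030160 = 0.00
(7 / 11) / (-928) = -7 / 10208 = -0.00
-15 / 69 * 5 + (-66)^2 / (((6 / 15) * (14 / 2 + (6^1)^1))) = 250145 / 299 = 836.61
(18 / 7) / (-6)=-3 / 7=-0.43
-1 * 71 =-71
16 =16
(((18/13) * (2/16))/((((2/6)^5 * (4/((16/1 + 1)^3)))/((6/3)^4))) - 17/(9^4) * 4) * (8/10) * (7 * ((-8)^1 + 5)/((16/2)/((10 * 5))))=-2467366272245/28431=-86784364.68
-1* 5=-5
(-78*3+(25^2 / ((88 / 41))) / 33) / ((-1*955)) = 653911 / 2773320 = 0.24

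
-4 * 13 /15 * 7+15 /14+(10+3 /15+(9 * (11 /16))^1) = -11437 /1680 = -6.81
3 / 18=1 / 6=0.17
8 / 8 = 1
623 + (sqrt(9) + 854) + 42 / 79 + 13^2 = 130313 / 79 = 1649.53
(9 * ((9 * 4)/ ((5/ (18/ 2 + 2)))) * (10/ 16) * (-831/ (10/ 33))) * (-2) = 24433893/ 10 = 2443389.30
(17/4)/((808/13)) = 221/3232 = 0.07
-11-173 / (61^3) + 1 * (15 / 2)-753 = -756.50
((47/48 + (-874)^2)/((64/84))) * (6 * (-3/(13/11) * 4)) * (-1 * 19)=482782472865/416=1160534790.54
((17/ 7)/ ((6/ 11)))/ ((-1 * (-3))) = 187/ 126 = 1.48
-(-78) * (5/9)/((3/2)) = 28.89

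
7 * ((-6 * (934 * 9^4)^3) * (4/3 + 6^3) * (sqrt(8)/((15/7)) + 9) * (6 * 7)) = -793995741613490838780306816-411701495651439694182381312 * sqrt(2)/5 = -910442509373401604770238500.00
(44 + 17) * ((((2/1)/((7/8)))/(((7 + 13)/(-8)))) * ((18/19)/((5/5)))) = -35136/665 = -52.84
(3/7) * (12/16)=9/28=0.32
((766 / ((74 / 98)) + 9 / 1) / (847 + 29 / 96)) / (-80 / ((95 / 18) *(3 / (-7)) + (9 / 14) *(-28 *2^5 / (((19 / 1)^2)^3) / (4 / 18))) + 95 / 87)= 2565402867385056 / 77436469616928175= 0.03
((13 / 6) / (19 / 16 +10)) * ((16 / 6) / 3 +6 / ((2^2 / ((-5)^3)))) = -174668 / 4833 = -36.14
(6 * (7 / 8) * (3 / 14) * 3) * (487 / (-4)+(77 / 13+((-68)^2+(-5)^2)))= 6364575 / 416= 15299.46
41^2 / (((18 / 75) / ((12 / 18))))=42025 / 9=4669.44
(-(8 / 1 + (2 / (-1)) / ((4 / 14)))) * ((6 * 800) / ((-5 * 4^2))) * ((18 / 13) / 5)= 16.62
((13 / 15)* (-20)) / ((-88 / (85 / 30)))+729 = 288905 / 396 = 729.56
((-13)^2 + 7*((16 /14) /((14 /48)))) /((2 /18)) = 12375 /7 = 1767.86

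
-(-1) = 1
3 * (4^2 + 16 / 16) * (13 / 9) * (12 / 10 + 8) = 10166 / 15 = 677.73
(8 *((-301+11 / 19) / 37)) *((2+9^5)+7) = -2696824512 / 703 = -3836165.74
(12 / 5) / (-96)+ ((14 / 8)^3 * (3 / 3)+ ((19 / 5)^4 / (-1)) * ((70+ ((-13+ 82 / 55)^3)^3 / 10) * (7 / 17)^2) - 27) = 12525691811.41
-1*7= -7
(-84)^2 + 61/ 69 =486925/ 69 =7056.88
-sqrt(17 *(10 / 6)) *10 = -10 *sqrt(255) / 3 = -53.23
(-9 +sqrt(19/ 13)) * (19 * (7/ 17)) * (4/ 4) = -1197/ 17 +133 * sqrt(247)/ 221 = -60.95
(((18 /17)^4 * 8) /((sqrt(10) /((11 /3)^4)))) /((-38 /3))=-113848416 * sqrt(10) /7934495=-45.37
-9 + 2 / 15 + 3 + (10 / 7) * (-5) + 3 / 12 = -12.76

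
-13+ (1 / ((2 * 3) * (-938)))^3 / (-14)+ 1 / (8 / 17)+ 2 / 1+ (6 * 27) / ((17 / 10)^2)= 34029018715393585 / 721253850532992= 47.18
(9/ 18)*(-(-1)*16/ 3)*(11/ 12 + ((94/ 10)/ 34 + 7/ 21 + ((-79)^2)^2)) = 26486056118/ 255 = 103866886.74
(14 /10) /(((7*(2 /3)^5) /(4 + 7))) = 2673 /160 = 16.71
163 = 163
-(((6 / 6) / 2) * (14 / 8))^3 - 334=-171351 / 512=-334.67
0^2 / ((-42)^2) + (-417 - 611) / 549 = -1028 / 549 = -1.87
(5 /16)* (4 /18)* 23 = 115 /72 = 1.60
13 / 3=4.33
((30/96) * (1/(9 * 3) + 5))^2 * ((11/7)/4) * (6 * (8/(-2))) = -23.36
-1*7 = -7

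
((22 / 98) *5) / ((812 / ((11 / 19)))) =605 / 755972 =0.00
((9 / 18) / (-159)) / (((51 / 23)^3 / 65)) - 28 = -1181915359 / 42183018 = -28.02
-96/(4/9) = -216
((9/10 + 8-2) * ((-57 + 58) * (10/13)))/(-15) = -23/65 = -0.35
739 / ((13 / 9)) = 511.62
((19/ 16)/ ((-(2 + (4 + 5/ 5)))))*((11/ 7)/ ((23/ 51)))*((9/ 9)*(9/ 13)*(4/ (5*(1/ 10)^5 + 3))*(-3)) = 1438965000/ 879074651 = 1.64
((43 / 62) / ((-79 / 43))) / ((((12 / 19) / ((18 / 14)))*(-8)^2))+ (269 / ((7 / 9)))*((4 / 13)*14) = 169995749379 / 114103808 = 1489.83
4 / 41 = 0.10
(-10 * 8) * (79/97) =-6320/97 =-65.15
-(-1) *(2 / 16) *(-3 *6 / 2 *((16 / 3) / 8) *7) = -21 / 4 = -5.25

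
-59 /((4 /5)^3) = -7375 /64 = -115.23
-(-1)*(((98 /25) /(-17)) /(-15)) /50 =49 /159375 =0.00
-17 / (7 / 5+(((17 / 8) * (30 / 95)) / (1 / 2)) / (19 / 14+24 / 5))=-696065 / 66248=-10.51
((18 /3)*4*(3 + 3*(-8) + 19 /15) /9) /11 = -2368 /495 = -4.78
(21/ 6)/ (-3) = -7/ 6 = -1.17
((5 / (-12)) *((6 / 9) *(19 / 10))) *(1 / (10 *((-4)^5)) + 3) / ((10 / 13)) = -2.06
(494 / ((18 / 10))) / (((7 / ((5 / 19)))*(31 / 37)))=24050 / 1953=12.31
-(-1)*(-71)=-71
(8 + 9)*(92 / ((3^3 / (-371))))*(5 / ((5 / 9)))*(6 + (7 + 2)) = -2901220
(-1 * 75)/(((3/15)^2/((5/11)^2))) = -46875/121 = -387.40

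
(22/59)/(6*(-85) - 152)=-11/19529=-0.00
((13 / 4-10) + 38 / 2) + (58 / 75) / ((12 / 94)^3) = 383.96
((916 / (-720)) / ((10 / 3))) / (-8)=229 / 4800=0.05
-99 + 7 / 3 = -290 / 3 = -96.67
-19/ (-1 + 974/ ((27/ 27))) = -19/ 973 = -0.02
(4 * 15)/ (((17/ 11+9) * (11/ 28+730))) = 1540/ 197693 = 0.01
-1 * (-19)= 19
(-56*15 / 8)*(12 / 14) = -90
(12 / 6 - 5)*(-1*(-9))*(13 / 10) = -351 / 10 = -35.10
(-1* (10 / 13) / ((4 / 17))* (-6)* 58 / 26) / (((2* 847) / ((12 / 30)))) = 1479 / 143143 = 0.01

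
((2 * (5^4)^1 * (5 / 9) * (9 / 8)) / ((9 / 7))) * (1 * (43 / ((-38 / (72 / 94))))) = -940625 / 1786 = -526.67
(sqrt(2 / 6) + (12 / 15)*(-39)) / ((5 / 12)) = -1872 / 25 + 4*sqrt(3) / 5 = -73.49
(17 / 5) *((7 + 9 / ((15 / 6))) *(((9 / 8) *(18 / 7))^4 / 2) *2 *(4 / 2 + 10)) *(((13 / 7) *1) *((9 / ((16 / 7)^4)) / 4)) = 13613568562971 / 2936012800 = 4636.75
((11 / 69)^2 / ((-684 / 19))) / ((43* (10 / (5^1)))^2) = -121 / 1267644816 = -0.00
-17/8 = -2.12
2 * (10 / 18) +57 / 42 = 311 / 126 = 2.47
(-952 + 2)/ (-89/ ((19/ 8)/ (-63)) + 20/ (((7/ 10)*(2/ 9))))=-63175/ 165546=-0.38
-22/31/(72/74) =-407/558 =-0.73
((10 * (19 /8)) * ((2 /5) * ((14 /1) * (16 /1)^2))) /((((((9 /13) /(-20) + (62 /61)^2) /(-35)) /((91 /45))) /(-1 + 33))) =-95921507368960 /1241937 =-77235405.15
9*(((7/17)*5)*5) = 1575/17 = 92.65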